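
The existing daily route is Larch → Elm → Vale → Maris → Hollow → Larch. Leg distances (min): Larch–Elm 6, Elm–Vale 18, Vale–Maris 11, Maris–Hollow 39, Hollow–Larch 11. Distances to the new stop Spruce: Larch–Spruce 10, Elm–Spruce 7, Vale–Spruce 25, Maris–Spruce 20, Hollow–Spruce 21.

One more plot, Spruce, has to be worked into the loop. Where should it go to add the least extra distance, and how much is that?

Insertion cost between consecutive stops i–j is d(i,Spruce) + d(Spruce,j) − d(i,j):
  between Larch and Elm: 10 + 7 − 6 = 11
  between Elm and Vale: 7 + 25 − 18 = 14
  between Vale and Maris: 25 + 20 − 11 = 34
  between Maris and Hollow: 20 + 21 − 39 = 2
  between Hollow and Larch: 21 + 10 − 11 = 20
Cheapest insertion is between Maris and Hollow, adding 2.
New total = 85 + 2 = 87.

Minimum extra distance: 2 min, inserting Spruce between Maris and Hollow.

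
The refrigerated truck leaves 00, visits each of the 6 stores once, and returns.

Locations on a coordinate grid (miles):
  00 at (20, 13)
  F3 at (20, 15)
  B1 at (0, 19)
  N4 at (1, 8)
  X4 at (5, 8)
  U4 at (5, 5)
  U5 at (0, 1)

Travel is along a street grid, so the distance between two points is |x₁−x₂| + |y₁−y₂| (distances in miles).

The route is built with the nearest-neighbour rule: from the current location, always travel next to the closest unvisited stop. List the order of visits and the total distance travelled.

00 → [F3:2 / X4:20 / U4:23 / N4:24 / B1:26 / U5:32] → F3 (2)
F3 → [X4:22 / B1:24 / U4:25 / N4:26 / U5:34] → X4 (22)
X4 → [U4:3 / N4:4 / U5:12 / B1:16] → U4 (3)
U4 → [N4:7 / U5:9 / B1:19] → N4 (7)
N4 → [U5:8 / B1:12] → U5 (8)
U5 → [B1:18] → B1 (18)
Return B1→00: 26.
Total = 2 + 22 + 3 + 7 + 8 + 18 + 26 = 86.

86 miles along 00 → F3 → X4 → U4 → N4 → U5 → B1 → 00.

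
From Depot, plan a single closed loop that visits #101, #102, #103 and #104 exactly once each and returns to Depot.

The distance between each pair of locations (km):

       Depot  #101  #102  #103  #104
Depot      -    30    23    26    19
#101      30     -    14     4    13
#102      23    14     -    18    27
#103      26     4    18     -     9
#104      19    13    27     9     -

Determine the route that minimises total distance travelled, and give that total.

With 4 stops there are 4!/2 = 12 distinct round trips (a route and its reverse cost the same).
Depot - #101 - #102 - #103 - #104 - Depot: 30+14+18+9+19 = 90
Depot - #101 - #102 - #104 - #103 - Depot: 30+14+27+9+26 = 106
Depot - #101 - #103 - #102 - #104 - Depot: 30+4+18+27+19 = 98
Depot - #101 - #103 - #104 - #102 - Depot: 30+4+9+27+23 = 93
Depot - #101 - #104 - #102 - #103 - Depot: 30+13+27+18+26 = 114
Depot - #101 - #104 - #103 - #102 - Depot: 30+13+9+18+23 = 93
Depot - #102 - #101 - #103 - #104 - Depot: 23+14+4+9+19 = 69
Depot - #102 - #101 - #104 - #103 - Depot: 23+14+13+9+26 = 85
Depot - #102 - #103 - #101 - #104 - Depot: 23+18+4+13+19 = 77
Depot - #102 - #104 - #101 - #103 - Depot: 23+27+13+4+26 = 93
Depot - #103 - #101 - #102 - #104 - Depot: 26+4+14+27+19 = 90
Depot - #103 - #102 - #101 - #104 - Depot: 26+18+14+13+19 = 90
The minimum is 69.
One optimal route: Depot → #102 → #101 → #103 → #104 → Depot (or its reverse).

Minimum total distance: 69 km.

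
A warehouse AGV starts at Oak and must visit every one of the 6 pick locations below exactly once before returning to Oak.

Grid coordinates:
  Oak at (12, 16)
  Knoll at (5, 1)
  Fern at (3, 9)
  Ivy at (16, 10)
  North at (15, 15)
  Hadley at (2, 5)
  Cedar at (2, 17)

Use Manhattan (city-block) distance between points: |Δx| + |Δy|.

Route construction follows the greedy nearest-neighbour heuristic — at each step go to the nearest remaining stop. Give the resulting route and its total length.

Nearest-neighbour total = 66; route Oak → North → Ivy → Fern → Hadley → Knoll → Cedar → Oak.

From Oak: distances to unvisited — North=4, Ivy=10, Cedar=11, Fern=16, Hadley=21, Knoll=22. Nearest is North (4).
From North: distances to unvisited — Ivy=6, Cedar=15, Fern=18, Hadley=23, Knoll=24. Nearest is Ivy (6).
From Ivy: distances to unvisited — Fern=14, Hadley=19, Knoll=20, Cedar=21. Nearest is Fern (14).
From Fern: distances to unvisited — Hadley=5, Cedar=9, Knoll=10. Nearest is Hadley (5).
From Hadley: distances to unvisited — Knoll=7, Cedar=12. Nearest is Knoll (7).
From Knoll: distances to unvisited — Cedar=19. Nearest is Cedar (19).
Return Cedar→Oak: 11.
Total = 4 + 6 + 14 + 5 + 7 + 19 + 11 = 66.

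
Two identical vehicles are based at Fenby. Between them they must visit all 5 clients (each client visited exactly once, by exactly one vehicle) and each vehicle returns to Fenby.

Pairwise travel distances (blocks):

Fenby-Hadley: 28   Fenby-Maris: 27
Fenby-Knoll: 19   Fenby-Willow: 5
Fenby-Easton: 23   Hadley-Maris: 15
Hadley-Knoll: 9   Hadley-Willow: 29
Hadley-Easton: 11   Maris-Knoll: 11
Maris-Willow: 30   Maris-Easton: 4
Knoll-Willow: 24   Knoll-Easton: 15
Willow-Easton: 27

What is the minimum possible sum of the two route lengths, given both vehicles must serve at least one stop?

There are 2^4 − 1 = 15 ways to divide the 5 stops into two non-empty groups. For each, the best each vehicle can do is its own shortest tour through its group:
  {Hadley} + {Maris, Knoll, Willow, Easton}: 56 + 66 = 122
  {Maris} + {Hadley, Knoll, Willow, Easton}: 54 + 71 = 125
  {Hadley, Maris} + {Knoll, Willow, Easton}: 70 + 66 = 136
  {Knoll} + {Hadley, Maris, Willow, Easton}: 38 + 76 = 114
  {Hadley, Knoll} + {Maris, Willow, Easton}: 56 + 62 = 118
  {Maris, Knoll} + {Hadley, Willow, Easton}: 57 + 68 = 125
  … (15 splits in total)
  {Willow} + {Hadley, Maris, Knoll, Easton}: 10 + 70 = 80  ← best
Best: vehicle 1 Fenby → Willow → Fenby = 10; vehicle 2 Fenby → Maris → Easton → Hadley → Knoll → Fenby = 70; combined 80.

Minimum combined distance: 80 blocks.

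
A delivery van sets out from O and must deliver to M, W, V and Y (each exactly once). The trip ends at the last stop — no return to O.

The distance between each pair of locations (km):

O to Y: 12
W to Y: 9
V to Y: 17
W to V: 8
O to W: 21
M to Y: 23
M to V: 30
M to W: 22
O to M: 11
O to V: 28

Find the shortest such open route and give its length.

Minimum one-way distance = 51 km.

There are 4! = 24 possible orderings.
O → M → W → V → Y: 11+22+8+17 = 58
O → M → W → Y → V: 11+22+9+17 = 59
O → M → V → W → Y: 11+30+8+9 = 58
O → M → V → Y → W: 11+30+17+9 = 67
O → M → Y → W → V: 11+23+9+8 = 51
O → M → Y → V → W: 11+23+17+8 = 59
O → W → M → V → Y: 21+22+30+17 = 90
O → W → M → Y → V: 21+22+23+17 = 83
O → W → V → M → Y: 21+8+30+23 = 82
O → W → V → Y → M: 21+8+17+23 = 69
O → W → Y → M → V: 21+9+23+30 = 83
O → W → Y → V → M: 21+9+17+30 = 77
O → V → M → W → Y: 28+30+22+9 = 89
O → V → M → Y → W: 28+30+23+9 = 90
… (10 more)
The minimum is 51.
One shortest path: O → M → Y → W → V.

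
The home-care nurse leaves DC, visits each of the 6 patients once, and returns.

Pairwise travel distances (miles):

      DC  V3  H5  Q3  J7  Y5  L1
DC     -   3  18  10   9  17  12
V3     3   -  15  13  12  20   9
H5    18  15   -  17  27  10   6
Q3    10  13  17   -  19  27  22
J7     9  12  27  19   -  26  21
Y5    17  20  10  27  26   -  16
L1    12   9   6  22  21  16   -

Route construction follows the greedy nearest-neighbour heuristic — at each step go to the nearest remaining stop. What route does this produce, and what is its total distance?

At DC the remaining stops are V3 3, J7 9, Q3 10, L1 12, Y5 17, H5 18; go to V3.
At V3 the remaining stops are L1 9, J7 12, Q3 13, H5 15, Y5 20; go to L1.
At L1 the remaining stops are H5 6, Y5 16, J7 21, Q3 22; go to H5.
At H5 the remaining stops are Y5 10, Q3 17, J7 27; go to Y5.
At Y5 the remaining stops are J7 26, Q3 27; go to J7.
At J7 the remaining stops are Q3 19; go to Q3.
Return Q3→DC: 10.
Total = 3 + 9 + 6 + 10 + 26 + 19 + 10 = 83.

Nearest-neighbour total = 83 miles; route DC → V3 → L1 → H5 → Y5 → J7 → Q3 → DC.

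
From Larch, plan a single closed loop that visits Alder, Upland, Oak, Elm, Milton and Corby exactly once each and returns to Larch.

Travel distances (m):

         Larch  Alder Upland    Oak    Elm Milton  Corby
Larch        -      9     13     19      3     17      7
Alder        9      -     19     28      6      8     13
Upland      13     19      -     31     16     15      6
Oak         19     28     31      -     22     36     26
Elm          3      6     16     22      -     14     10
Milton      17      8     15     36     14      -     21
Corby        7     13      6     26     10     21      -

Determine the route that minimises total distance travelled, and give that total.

Minimum total distance: 83 m.

There are 360 distinct closed tours to check (reversals are equivalent).
Larch-Alder-Upland-Oak-Elm-Milton-Corby-Larch: 9+19+31+22+14+21+7 = 123
Larch-Alder-Upland-Oak-Elm-Corby-Milton-Larch: 9+19+31+22+10+21+17 = 129
Larch-Alder-Upland-Oak-Milton-Elm-Corby-Larch: 9+19+31+36+14+10+7 = 126
Larch-Alder-Upland-Oak-Milton-Corby-Elm-Larch: 9+19+31+36+21+10+3 = 129
Larch-Alder-Upland-Oak-Corby-Elm-Milton-Larch: 9+19+31+26+10+14+17 = 126
Larch-Alder-Upland-Oak-Corby-Milton-Elm-Larch: 9+19+31+26+21+14+3 = 123
Larch-Alder-Upland-Elm-Oak-Milton-Corby-Larch: 9+19+16+22+36+21+7 = 130
Larch-Alder-Upland-Elm-Oak-Corby-Milton-Larch: 9+19+16+22+26+21+17 = 130
… (352 more)
Larch-Oak-Elm-Alder-Milton-Upland-Corby-Larch: 19+22+6+8+15+6+7 = 83  ← best
The minimum is 83.
One optimal route: Larch → Oak → Elm → Alder → Milton → Upland → Corby → Larch (or its reverse).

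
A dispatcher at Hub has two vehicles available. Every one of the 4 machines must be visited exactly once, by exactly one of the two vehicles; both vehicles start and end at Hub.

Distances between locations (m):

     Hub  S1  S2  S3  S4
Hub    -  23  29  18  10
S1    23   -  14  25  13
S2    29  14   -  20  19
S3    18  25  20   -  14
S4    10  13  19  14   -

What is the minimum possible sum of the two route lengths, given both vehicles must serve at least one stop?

Minimum combined distance: 95 m.

There are 2^3 − 1 = 7 ways to divide the 4 stops into two non-empty groups. For each, the best each vehicle can do is its own shortest tour through its group:
  {S1} + {S2, S3, S4}: 46 + 67 = 113
  {S2} + {S1, S3, S4}: 58 + 66 = 124
  {S1, S2} + {S3, S4}: 66 + 42 = 108
  {S3} + {S1, S2, S4}: 36 + 66 = 102
  {S1, S3} + {S2, S4}: 66 + 58 = 124
  {S2, S3} + {S1, S4}: 67 + 46 = 113
  … (7 splits in total)
  {S1, S2, S3} + {S4}: 75 + 20 = 95  ← best
Best: vehicle 1 Hub → S1 → S2 → S3 → Hub = 75; vehicle 2 Hub → S4 → Hub = 20; combined 95.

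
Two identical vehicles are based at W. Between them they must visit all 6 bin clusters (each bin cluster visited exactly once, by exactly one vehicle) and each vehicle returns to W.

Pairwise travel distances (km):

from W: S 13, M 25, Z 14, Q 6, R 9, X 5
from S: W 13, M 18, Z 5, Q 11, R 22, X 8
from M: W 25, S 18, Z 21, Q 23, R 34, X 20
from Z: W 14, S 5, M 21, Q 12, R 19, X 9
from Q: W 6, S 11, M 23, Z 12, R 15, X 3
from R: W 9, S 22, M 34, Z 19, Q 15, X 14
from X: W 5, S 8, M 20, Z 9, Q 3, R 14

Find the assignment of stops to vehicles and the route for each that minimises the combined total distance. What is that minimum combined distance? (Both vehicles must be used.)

Minimum combined distance: 84 km.

Check every non-empty split of the stops between the two vehicles; for each half take its own optimal tour:
  {S} + {M, Z, Q, R, X}: 26 + 78 = 104
  {M} + {S, Z, Q, R, X}: 50 + 50 = 100
  {S, M} + {Z, Q, R, X}: 56 + 46 = 102
  {Z} + {S, M, Q, R, X}: 28 + 78 = 106
  {S, Z} + {M, Q, R, X}: 32 + 72 = 104
  {M, Z} + {S, Q, R, X}: 60 + 48 = 108
  … (31 splits in total)
  {R} + {S, M, Z, Q, X}: 18 + 66 = 84  ← best
Best: vehicle 1 W → R → W = 18; vehicle 2 W → M → S → Z → X → Q → W = 66; combined 84.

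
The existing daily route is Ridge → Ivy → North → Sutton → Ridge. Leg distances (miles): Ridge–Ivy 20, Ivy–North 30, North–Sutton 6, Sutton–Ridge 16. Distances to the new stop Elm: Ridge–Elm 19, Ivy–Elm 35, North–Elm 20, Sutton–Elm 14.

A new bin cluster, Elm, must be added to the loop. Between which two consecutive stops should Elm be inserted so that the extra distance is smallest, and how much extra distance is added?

Insertion cost between consecutive stops i–j is d(i,Elm) + d(Elm,j) − d(i,j):
  between Ridge and Ivy: 19 + 35 − 20 = 34
  between Ivy and North: 35 + 20 − 30 = 25
  between North and Sutton: 20 + 14 − 6 = 28
  between Sutton and Ridge: 14 + 19 − 16 = 17
Cheapest insertion is between Sutton and Ridge, adding 17.
New total = 72 + 17 = 89.

+17 miles — insert Elm between Sutton and Ridge.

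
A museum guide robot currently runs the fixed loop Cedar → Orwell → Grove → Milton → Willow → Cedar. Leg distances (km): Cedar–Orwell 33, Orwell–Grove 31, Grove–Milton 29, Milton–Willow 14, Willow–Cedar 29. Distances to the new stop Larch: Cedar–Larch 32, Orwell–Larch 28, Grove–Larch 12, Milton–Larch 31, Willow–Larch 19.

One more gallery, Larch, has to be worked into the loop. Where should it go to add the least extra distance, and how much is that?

Adding 9 km by placing Larch on the Orwell–Grove leg.

Insertion cost between consecutive stops i–j is d(i,Larch) + d(Larch,j) − d(i,j):
  between Cedar and Orwell: 32 + 28 − 33 = 27
  between Orwell and Grove: 28 + 12 − 31 = 9
  between Grove and Milton: 12 + 31 − 29 = 14
  between Milton and Willow: 31 + 19 − 14 = 36
  between Willow and Cedar: 19 + 32 − 29 = 22
Cheapest insertion is between Orwell and Grove, adding 9.
New total = 136 + 9 = 145.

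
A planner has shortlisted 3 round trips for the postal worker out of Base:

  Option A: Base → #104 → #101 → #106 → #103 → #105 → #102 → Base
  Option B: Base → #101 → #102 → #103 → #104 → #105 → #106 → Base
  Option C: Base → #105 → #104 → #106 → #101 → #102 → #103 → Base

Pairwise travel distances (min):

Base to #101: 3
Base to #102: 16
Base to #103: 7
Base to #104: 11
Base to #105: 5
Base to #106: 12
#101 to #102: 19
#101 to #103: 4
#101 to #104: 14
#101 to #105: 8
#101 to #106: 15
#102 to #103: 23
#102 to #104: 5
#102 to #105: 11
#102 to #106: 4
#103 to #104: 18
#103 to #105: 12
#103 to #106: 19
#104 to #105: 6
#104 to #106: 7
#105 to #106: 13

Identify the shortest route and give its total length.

82 min — Option C is the shortest.

Option A: 11 + 14 + 15 + 19 + 12 + 11 + 16 = 98
Option B: 3 + 19 + 23 + 18 + 6 + 13 + 12 = 94
Option C: 5 + 6 + 7 + 15 + 19 + 23 + 7 = 82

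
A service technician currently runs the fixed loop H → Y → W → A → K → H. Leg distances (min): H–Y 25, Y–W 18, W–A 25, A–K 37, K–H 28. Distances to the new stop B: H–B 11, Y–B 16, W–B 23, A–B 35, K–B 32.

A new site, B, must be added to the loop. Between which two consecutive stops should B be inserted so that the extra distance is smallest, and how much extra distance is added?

Adding 2 min by placing B on the H–Y leg.

Insertion cost between consecutive stops i–j is d(i,B) + d(B,j) − d(i,j):
  between H and Y: 11 + 16 − 25 = 2
  between Y and W: 16 + 23 − 18 = 21
  between W and A: 23 + 35 − 25 = 33
  between A and K: 35 + 32 − 37 = 30
  between K and H: 32 + 11 − 28 = 15
Cheapest insertion is between H and Y, adding 2.
New total = 133 + 2 = 135.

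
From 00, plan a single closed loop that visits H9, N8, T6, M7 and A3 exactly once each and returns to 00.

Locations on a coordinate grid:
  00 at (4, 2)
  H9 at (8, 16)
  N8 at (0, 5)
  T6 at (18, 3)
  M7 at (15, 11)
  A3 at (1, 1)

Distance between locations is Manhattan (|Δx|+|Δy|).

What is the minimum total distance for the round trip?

00 - H9 - N8 - T6 - M7 - A3 - 00: 18+19+20+11+24+4 = 96
00 - H9 - N8 - T6 - A3 - M7 - 00: 18+19+20+19+24+20 = 120
00 - H9 - N8 - M7 - T6 - A3 - 00: 18+19+21+11+19+4 = 92
00 - H9 - N8 - M7 - A3 - T6 - 00: 18+19+21+24+19+15 = 116
00 - H9 - N8 - A3 - T6 - M7 - 00: 18+19+5+19+11+20 = 92
00 - H9 - N8 - A3 - M7 - T6 - 00: 18+19+5+24+11+15 = 92
00 - H9 - T6 - N8 - M7 - A3 - 00: 18+23+20+21+24+4 = 110
00 - H9 - T6 - N8 - A3 - M7 - 00: 18+23+20+5+24+20 = 110
00 - H9 - T6 - M7 - N8 - A3 - 00: 18+23+11+21+5+4 = 82
00 - H9 - T6 - M7 - A3 - N8 - 00: 18+23+11+24+5+7 = 88
00 - H9 - T6 - A3 - N8 - M7 - 00: 18+23+19+5+21+20 = 106
00 - H9 - T6 - A3 - M7 - N8 - 00: 18+23+19+24+21+7 = 112
00 - H9 - M7 - N8 - T6 - A3 - 00: 18+12+21+20+19+4 = 94
00 - H9 - M7 - N8 - A3 - T6 - 00: 18+12+21+5+19+15 = 90
… (46 more)
00 - T6 - M7 - H9 - N8 - A3 - 00: 15+11+12+19+5+4 = 66  ← best
The minimum is 66.
One optimal route: 00 → T6 → M7 → H9 → N8 → A3 → 00 (or its reverse).

66 — the shortest possible round trip.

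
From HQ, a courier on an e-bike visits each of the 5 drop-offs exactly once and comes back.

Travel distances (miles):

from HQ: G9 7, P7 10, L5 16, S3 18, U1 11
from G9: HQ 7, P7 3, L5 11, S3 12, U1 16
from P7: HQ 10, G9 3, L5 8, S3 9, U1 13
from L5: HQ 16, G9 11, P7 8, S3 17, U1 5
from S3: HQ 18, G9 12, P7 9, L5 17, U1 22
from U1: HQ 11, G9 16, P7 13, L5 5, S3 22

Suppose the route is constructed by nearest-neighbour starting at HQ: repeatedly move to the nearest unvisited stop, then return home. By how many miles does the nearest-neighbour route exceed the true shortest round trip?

Excess over optimum: 11 miles.

HQ: G9=7, P7=10, U1=11, L5=16, S3=18 ⇒ G9
G9: P7=3, L5=11, S3=12, U1=16 ⇒ P7
P7: L5=8, S3=9, U1=13 ⇒ L5
L5: U1=5, S3=17 ⇒ U1
U1: S3=22 ⇒ S3
NN route HQ → G9 → P7 → L5 → U1 → S3 → HQ costs 63.
Optimal: HQ → G9 → P7 → S3 → L5 → U1 → HQ costs 52 (by enumerating all 60 distinct tours).
Excess = 63 − 52 = 11.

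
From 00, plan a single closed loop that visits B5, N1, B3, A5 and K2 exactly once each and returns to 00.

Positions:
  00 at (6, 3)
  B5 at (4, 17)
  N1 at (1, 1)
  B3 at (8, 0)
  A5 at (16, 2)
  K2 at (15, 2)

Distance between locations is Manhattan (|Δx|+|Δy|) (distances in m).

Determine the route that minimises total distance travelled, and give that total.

Shortest round trip = 64 m.

00 → B5 → N1 → B3 → A5 → K2 → 00: 16+19+8+10+1+10 = 64
00 → B5 → N1 → B3 → K2 → A5 → 00: 16+19+8+9+1+11 = 64
00 → B5 → N1 → A5 → B3 → K2 → 00: 16+19+16+10+9+10 = 80
00 → B5 → N1 → A5 → K2 → B3 → 00: 16+19+16+1+9+5 = 66
00 → B5 → N1 → K2 → B3 → A5 → 00: 16+19+15+9+10+11 = 80
00 → B5 → N1 → K2 → A5 → B3 → 00: 16+19+15+1+10+5 = 66
00 → B5 → B3 → N1 → A5 → K2 → 00: 16+21+8+16+1+10 = 72
00 → B5 → B3 → N1 → K2 → A5 → 00: 16+21+8+15+1+11 = 72
00 → B5 → B3 → A5 → N1 → K2 → 00: 16+21+10+16+15+10 = 88
00 → B5 → B3 → A5 → K2 → N1 → 00: 16+21+10+1+15+7 = 70
00 → B5 → B3 → K2 → N1 → A5 → 00: 16+21+9+15+16+11 = 88
00 → B5 → B3 → K2 → A5 → N1 → 00: 16+21+9+1+16+7 = 70
00 → B5 → A5 → N1 → B3 → K2 → 00: 16+27+16+8+9+10 = 86
00 → B5 → A5 → N1 → K2 → B3 → 00: 16+27+16+15+9+5 = 88
… (46 more)
The minimum is 64.
One optimal route: 00 → B5 → N1 → B3 → A5 → K2 → 00 (or its reverse).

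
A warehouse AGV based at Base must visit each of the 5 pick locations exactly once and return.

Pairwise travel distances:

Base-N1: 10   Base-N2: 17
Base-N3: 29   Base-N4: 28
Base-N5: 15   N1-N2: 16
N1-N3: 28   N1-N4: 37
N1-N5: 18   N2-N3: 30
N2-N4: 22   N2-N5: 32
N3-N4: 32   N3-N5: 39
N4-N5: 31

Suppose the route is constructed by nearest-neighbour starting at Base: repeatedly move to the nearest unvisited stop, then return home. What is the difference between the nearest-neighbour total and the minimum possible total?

Excess over optimum: 15.

Base: N1=10, N5=15, N2=17, N4=28, N3=29 ⇒ N1
N1: N2=16, N5=18, N3=28, N4=37 ⇒ N2
N2: N4=22, N3=30, N5=32 ⇒ N4
N4: N5=31, N3=32 ⇒ N5
N5: N3=39 ⇒ N3
NN route Base → N1 → N2 → N4 → N5 → N3 → Base costs 147.
Optimal: Base → N2 → N4 → N3 → N1 → N5 → Base costs 132 (by enumerating all 60 distinct tours).
Excess = 147 − 132 = 15.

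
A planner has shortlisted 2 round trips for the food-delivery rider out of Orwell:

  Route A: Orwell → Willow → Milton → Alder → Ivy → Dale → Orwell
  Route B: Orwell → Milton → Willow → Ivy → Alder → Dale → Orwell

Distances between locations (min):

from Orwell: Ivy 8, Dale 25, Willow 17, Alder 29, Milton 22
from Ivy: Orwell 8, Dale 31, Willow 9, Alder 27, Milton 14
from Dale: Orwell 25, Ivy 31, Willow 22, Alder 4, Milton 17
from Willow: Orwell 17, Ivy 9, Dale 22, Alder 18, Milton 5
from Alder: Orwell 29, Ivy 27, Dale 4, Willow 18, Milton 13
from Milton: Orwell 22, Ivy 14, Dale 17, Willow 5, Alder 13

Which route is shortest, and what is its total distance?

92 min — Route B is the shortest.

Route A: 17 + 5 + 13 + 27 + 31 + 25 = 118
Route B: 22 + 5 + 9 + 27 + 4 + 25 = 92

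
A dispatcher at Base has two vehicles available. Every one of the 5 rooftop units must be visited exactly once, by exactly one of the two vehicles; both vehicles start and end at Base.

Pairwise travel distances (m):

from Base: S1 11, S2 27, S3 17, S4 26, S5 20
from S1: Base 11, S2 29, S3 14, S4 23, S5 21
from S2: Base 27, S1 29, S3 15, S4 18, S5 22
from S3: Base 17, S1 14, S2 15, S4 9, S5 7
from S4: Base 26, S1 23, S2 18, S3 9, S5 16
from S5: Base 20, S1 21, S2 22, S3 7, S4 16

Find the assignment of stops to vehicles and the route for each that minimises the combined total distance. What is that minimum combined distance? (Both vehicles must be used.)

103 m — the smallest possible combined total.

Check every non-empty split of the stops between the two vehicles; for each half take its own optimal tour:
  {S1} + {S2, S3, S4, S5}: 22 + 81 = 103
  {S2} + {S1, S3, S4, S5}: 54 + 70 = 124
  {S1, S2} + {S3, S4, S5}: 67 + 62 = 129
  {S3} + {S1, S2, S4, S5}: 34 + 93 = 127
  {S1, S3} + {S2, S4, S5}: 42 + 81 = 123
  {S2, S3} + {S1, S4, S5}: 59 + 70 = 129
  … (15 splits in total)
Best: vehicle 1 Base → S1 → Base = 22; vehicle 2 Base → S2 → S4 → S3 → S5 → Base = 81; combined 103.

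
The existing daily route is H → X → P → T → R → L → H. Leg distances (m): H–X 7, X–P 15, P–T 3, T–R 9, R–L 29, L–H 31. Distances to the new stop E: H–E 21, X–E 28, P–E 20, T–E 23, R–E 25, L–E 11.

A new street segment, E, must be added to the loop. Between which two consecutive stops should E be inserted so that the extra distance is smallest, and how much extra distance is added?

Insertion cost between consecutive stops i–j is d(i,E) + d(E,j) − d(i,j):
  between H and X: 21 + 28 − 7 = 42
  between X and P: 28 + 20 − 15 = 33
  between P and T: 20 + 23 − 3 = 40
  between T and R: 23 + 25 − 9 = 39
  between R and L: 25 + 11 − 29 = 7
  between L and H: 11 + 21 − 31 = 1
Cheapest insertion is between L and H, adding 1.
New total = 94 + 1 = 95.

+1 m — insert E between L and H.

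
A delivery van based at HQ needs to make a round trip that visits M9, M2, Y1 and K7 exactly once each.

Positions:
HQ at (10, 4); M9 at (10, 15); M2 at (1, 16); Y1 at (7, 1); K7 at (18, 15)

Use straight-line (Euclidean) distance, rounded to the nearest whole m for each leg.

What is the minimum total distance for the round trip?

Minimum total distance: 51 m.

There are 12 distinct closed tours to check (reversals are equivalent).
HQ → M9 → M2 → Y1 → K7 → HQ: 11+9+16+18+14 = 68
HQ → M9 → M2 → K7 → Y1 → HQ: 11+9+17+18+4 = 59
HQ → M9 → Y1 → M2 → K7 → HQ: 11+14+16+17+14 = 72
HQ → M9 → Y1 → K7 → M2 → HQ: 11+14+18+17+15 = 75
HQ → M9 → K7 → M2 → Y1 → HQ: 11+8+17+16+4 = 56
HQ → M9 → K7 → Y1 → M2 → HQ: 11+8+18+16+15 = 68
HQ → M2 → M9 → Y1 → K7 → HQ: 15+9+14+18+14 = 70
HQ → M2 → M9 → K7 → Y1 → HQ: 15+9+8+18+4 = 54
HQ → M2 → Y1 → M9 → K7 → HQ: 15+16+14+8+14 = 67
HQ → M2 → K7 → M9 → Y1 → HQ: 15+17+8+14+4 = 58
HQ → Y1 → M9 → M2 → K7 → HQ: 4+14+9+17+14 = 58
HQ → Y1 → M2 → M9 → K7 → HQ: 4+16+9+8+14 = 51
The minimum is 51.
One optimal route: HQ → Y1 → M2 → M9 → K7 → HQ (or its reverse).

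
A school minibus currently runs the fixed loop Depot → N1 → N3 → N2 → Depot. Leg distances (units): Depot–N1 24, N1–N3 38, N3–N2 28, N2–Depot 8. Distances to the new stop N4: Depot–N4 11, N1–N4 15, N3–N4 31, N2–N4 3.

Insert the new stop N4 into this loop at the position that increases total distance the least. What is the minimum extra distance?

Insertion cost between consecutive stops i–j is d(i,N4) + d(N4,j) − d(i,j):
  between Depot and N1: 11 + 15 − 24 = 2
  between N1 and N3: 15 + 31 − 38 = 8
  between N3 and N2: 31 + 3 − 28 = 6
  between N2 and Depot: 3 + 11 − 8 = 6
Cheapest insertion is between Depot and N1, adding 2.
New total = 98 + 2 = 100.

Adding 2 by placing N4 on the Depot–N1 leg.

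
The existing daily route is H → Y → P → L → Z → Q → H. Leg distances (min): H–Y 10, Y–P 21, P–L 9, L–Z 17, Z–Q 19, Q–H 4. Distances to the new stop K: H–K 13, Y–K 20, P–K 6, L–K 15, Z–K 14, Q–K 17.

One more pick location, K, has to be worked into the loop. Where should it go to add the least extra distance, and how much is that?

Adding 5 min by placing K on the Y–P leg.

Insertion cost between consecutive stops i–j is d(i,K) + d(K,j) − d(i,j):
  between H and Y: 13 + 20 − 10 = 23
  between Y and P: 20 + 6 − 21 = 5
  between P and L: 6 + 15 − 9 = 12
  between L and Z: 15 + 14 − 17 = 12
  between Z and Q: 14 + 17 − 19 = 12
  between Q and H: 17 + 13 − 4 = 26
Cheapest insertion is between Y and P, adding 5.
New total = 80 + 5 = 85.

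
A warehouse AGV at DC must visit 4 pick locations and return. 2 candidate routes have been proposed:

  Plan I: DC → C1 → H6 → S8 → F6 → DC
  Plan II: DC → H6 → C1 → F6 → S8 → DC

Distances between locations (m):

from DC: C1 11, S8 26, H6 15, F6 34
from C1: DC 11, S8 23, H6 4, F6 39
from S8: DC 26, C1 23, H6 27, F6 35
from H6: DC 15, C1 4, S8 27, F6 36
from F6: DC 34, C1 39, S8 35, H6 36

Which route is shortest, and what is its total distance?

Plan I: 11 + 4 + 27 + 35 + 34 = 111
Plan II: 15 + 4 + 39 + 35 + 26 = 119

Shortest is Plan I, total 111 m.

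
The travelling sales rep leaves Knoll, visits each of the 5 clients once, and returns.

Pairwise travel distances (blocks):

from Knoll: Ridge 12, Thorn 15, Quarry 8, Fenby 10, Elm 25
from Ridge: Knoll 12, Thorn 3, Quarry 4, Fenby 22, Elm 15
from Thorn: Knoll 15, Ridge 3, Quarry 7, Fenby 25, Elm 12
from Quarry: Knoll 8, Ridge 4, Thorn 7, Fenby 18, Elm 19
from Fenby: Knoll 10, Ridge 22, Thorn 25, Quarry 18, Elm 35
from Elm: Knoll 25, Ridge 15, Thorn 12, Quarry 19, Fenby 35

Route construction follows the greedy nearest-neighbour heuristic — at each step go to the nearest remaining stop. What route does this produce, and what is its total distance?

Knoll → [Quarry:8 / Fenby:10 / Ridge:12 / Thorn:15 / Elm:25] → Quarry (8)
Quarry → [Ridge:4 / Thorn:7 / Fenby:18 / Elm:19] → Ridge (4)
Ridge → [Thorn:3 / Elm:15 / Fenby:22] → Thorn (3)
Thorn → [Elm:12 / Fenby:25] → Elm (12)
Elm → [Fenby:35] → Fenby (35)
Return Fenby→Knoll: 10.
Total = 8 + 4 + 3 + 12 + 35 + 10 = 72.

Total distance 72 blocks via the nearest-neighbour route Knoll → Quarry → Ridge → Thorn → Elm → Fenby → Knoll.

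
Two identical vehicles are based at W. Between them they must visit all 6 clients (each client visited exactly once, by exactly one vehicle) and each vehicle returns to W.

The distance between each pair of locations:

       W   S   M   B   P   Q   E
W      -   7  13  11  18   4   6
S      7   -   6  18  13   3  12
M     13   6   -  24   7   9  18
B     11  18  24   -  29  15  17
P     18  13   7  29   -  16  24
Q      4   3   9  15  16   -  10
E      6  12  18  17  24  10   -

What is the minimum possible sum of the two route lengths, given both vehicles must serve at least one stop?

72 — the smallest possible combined total.

There are 2^5 − 1 = 31 ways to divide the 6 stops into two non-empty groups. For each, the best each vehicle can do is its own shortest tour through its group:
  {S} + {M, B, P, Q, E}: 14 + 72 = 86
  {M} + {S, B, P, Q, E}: 26 + 72 = 98
  {S, M} + {B, P, Q, E}: 26 + 72 = 98
  {B} + {S, M, P, Q, E}: 22 + 50 = 72
  {S, B} + {M, P, Q, E}: 36 + 50 = 86
  {M, B} + {S, P, Q, E}: 48 + 50 = 98
  … (31 splits in total)
Best: vehicle 1 W → B → W = 22; vehicle 2 W → P → M → S → Q → E → W = 50; combined 72.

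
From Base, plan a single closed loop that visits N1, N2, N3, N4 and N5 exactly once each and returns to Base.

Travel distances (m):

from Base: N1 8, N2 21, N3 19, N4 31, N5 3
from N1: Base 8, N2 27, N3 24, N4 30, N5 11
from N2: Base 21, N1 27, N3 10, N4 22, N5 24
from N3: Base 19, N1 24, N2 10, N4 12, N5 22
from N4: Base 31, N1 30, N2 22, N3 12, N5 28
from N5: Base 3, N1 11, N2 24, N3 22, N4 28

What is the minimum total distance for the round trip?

Minimum total distance: 87 m.

With 5 stops there are 5!/2 = 60 distinct round trips (a route and its reverse cost the same).
Base→N1→N2→N3→N4→N5→Base: 8+27+10+12+28+3 = 88
Base→N1→N2→N3→N5→N4→Base: 8+27+10+22+28+31 = 126
Base→N1→N2→N4→N3→N5→Base: 8+27+22+12+22+3 = 94
Base→N1→N2→N4→N5→N3→Base: 8+27+22+28+22+19 = 126
Base→N1→N2→N5→N3→N4→Base: 8+27+24+22+12+31 = 124
Base→N1→N2→N5→N4→N3→Base: 8+27+24+28+12+19 = 118
Base→N1→N3→N2→N4→N5→Base: 8+24+10+22+28+3 = 95
Base→N1→N3→N2→N5→N4→Base: 8+24+10+24+28+31 = 125
Base→N1→N3→N4→N2→N5→Base: 8+24+12+22+24+3 = 93
Base→N1→N3→N4→N5→N2→Base: 8+24+12+28+24+21 = 117
Base→N1→N3→N5→N2→N4→Base: 8+24+22+24+22+31 = 131
Base→N1→N3→N5→N4→N2→Base: 8+24+22+28+22+21 = 125
Base→N1→N4→N2→N3→N5→Base: 8+30+22+10+22+3 = 95
Base→N1→N4→N2→N5→N3→Base: 8+30+22+24+22+19 = 125
… (46 more)
Base→N1→N4→N3→N2→N5→Base: 8+30+12+10+24+3 = 87  ← best
The minimum is 87.
One optimal route: Base → N1 → N4 → N3 → N2 → N5 → Base (or its reverse).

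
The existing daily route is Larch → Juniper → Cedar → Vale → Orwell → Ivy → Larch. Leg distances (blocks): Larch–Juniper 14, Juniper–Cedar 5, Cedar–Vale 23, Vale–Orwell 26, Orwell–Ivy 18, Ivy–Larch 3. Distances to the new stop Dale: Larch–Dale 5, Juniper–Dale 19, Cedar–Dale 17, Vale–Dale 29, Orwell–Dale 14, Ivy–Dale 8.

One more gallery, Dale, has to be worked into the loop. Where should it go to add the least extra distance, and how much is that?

Insertion cost between consecutive stops i–j is d(i,Dale) + d(Dale,j) − d(i,j):
  between Larch and Juniper: 5 + 19 − 14 = 10
  between Juniper and Cedar: 19 + 17 − 5 = 31
  between Cedar and Vale: 17 + 29 − 23 = 23
  between Vale and Orwell: 29 + 14 − 26 = 17
  between Orwell and Ivy: 14 + 8 − 18 = 4
  between Ivy and Larch: 8 + 5 − 3 = 10
Cheapest insertion is between Orwell and Ivy, adding 4.
New total = 89 + 4 = 93.

Adding 4 blocks by placing Dale on the Orwell–Ivy leg.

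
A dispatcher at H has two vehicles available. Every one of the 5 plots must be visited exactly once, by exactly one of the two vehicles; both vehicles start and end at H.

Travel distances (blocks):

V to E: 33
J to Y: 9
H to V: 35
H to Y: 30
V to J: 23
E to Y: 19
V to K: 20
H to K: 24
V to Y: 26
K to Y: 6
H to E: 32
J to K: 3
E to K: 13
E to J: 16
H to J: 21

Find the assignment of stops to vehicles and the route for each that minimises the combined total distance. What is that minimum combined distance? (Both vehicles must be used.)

Check every non-empty split of the stops between the two vehicles; for each half take its own optimal tour:
  {V} + {E, J, K, Y}: 70 + 81 = 151
  {E} + {V, J, K, Y}: 64 + 91 = 155
  {V, E} + {J, K, Y}: 100 + 60 = 160
  {J} + {V, E, K, Y}: 42 + 112 = 154
  {V, J} + {E, K, Y}: 79 + 81 = 160
  {E, J} + {V, K, Y}: 69 + 91 = 160
  … (15 splits in total)
Best: vehicle 1 H → V → H = 70; vehicle 2 H → E → K → Y → J → H = 81; combined 151.

Minimum combined distance: 151 blocks.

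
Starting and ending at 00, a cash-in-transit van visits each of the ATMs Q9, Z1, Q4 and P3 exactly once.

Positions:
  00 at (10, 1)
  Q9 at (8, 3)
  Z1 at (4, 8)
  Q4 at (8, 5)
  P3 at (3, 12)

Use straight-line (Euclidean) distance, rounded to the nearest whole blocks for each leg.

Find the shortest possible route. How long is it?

Minimum total distance: 26 blocks.

With 4 stops there are 4!/2 = 12 distinct round trips (a route and its reverse cost the same).
00 - Q9 - Z1 - Q4 - P3 - 00: 3+6+5+9+13 = 36
00 - Q9 - Z1 - P3 - Q4 - 00: 3+6+4+9+4 = 26
00 - Q9 - Q4 - Z1 - P3 - 00: 3+2+5+4+13 = 27
00 - Q9 - Q4 - P3 - Z1 - 00: 3+2+9+4+9 = 27
00 - Q9 - P3 - Z1 - Q4 - 00: 3+10+4+5+4 = 26
00 - Q9 - P3 - Q4 - Z1 - 00: 3+10+9+5+9 = 36
00 - Z1 - Q9 - Q4 - P3 - 00: 9+6+2+9+13 = 39
00 - Z1 - Q9 - P3 - Q4 - 00: 9+6+10+9+4 = 38
00 - Z1 - Q4 - Q9 - P3 - 00: 9+5+2+10+13 = 39
00 - Z1 - P3 - Q9 - Q4 - 00: 9+4+10+2+4 = 29
00 - Q4 - Q9 - Z1 - P3 - 00: 4+2+6+4+13 = 29
00 - Q4 - Z1 - Q9 - P3 - 00: 4+5+6+10+13 = 38
The minimum is 26.
One optimal route: 00 → Q9 → Z1 → P3 → Q4 → 00 (or its reverse).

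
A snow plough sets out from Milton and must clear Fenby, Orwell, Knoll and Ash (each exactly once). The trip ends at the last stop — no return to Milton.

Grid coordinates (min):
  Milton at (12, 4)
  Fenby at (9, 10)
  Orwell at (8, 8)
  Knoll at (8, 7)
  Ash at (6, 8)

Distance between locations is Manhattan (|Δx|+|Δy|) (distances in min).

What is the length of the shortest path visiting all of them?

Shortest open route: 15 min.

There are 4! = 24 possible orderings.
Milton → Fenby → Orwell → Knoll → Ash: 9+3+1+3 = 16
Milton → Fenby → Orwell → Ash → Knoll: 9+3+2+3 = 17
Milton → Fenby → Knoll → Orwell → Ash: 9+4+1+2 = 16
Milton → Fenby → Knoll → Ash → Orwell: 9+4+3+2 = 18
Milton → Fenby → Ash → Orwell → Knoll: 9+5+2+1 = 17
Milton → Fenby → Ash → Knoll → Orwell: 9+5+3+1 = 18
Milton → Orwell → Fenby → Knoll → Ash: 8+3+4+3 = 18
Milton → Orwell → Fenby → Ash → Knoll: 8+3+5+3 = 19
Milton → Orwell → Knoll → Fenby → Ash: 8+1+4+5 = 18
Milton → Orwell → Knoll → Ash → Fenby: 8+1+3+5 = 17
Milton → Orwell → Ash → Fenby → Knoll: 8+2+5+4 = 19
Milton → Orwell → Ash → Knoll → Fenby: 8+2+3+4 = 17
Milton → Knoll → Fenby → Orwell → Ash: 7+4+3+2 = 16
Milton → Knoll → Fenby → Ash → Orwell: 7+4+5+2 = 18
… (10 more)
Milton → Knoll → Orwell → Ash → Fenby: 7+1+2+5 = 15  ← best
The minimum is 15.
One shortest path: Milton → Knoll → Orwell → Ash → Fenby.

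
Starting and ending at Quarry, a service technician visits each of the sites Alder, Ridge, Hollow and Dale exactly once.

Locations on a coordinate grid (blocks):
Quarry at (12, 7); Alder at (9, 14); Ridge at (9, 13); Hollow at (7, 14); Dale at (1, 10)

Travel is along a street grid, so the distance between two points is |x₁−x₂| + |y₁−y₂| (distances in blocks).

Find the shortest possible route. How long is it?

Shortest round trip = 36 blocks.

Quarry - Alder - Ridge - Hollow - Dale - Quarry: 10+1+3+10+14 = 38
Quarry - Alder - Ridge - Dale - Hollow - Quarry: 10+1+11+10+12 = 44
Quarry - Alder - Hollow - Ridge - Dale - Quarry: 10+2+3+11+14 = 40
Quarry - Alder - Hollow - Dale - Ridge - Quarry: 10+2+10+11+9 = 42
Quarry - Alder - Dale - Ridge - Hollow - Quarry: 10+12+11+3+12 = 48
Quarry - Alder - Dale - Hollow - Ridge - Quarry: 10+12+10+3+9 = 44
Quarry - Ridge - Alder - Hollow - Dale - Quarry: 9+1+2+10+14 = 36
Quarry - Ridge - Alder - Dale - Hollow - Quarry: 9+1+12+10+12 = 44
Quarry - Ridge - Hollow - Alder - Dale - Quarry: 9+3+2+12+14 = 40
Quarry - Ridge - Dale - Alder - Hollow - Quarry: 9+11+12+2+12 = 46
Quarry - Hollow - Alder - Ridge - Dale - Quarry: 12+2+1+11+14 = 40
Quarry - Hollow - Ridge - Alder - Dale - Quarry: 12+3+1+12+14 = 42
The minimum is 36.
One optimal route: Quarry → Ridge → Alder → Hollow → Dale → Quarry (or its reverse).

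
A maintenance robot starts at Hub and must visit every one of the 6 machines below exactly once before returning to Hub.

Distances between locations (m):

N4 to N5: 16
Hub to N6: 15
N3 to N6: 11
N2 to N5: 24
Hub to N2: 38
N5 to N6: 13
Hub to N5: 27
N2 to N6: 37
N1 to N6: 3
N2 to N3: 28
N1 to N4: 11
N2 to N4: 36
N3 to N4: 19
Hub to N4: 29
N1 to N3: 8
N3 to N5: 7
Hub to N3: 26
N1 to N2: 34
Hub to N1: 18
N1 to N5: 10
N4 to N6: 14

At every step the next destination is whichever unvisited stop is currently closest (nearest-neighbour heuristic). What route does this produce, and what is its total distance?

Total distance 123 m via the nearest-neighbour route Hub → N6 → N1 → N3 → N5 → N4 → N2 → Hub.

Hub → [N6:15 / N1:18 / N3:26 / N5:27 / N4:29 / N2:38] → N6 (15)
N6 → [N1:3 / N3:11 / N5:13 / N4:14 / N2:37] → N1 (3)
N1 → [N3:8 / N5:10 / N4:11 / N2:34] → N3 (8)
N3 → [N5:7 / N4:19 / N2:28] → N5 (7)
N5 → [N4:16 / N2:24] → N4 (16)
N4 → [N2:36] → N2 (36)
Return N2→Hub: 38.
Total = 15 + 3 + 8 + 7 + 16 + 36 + 38 = 123.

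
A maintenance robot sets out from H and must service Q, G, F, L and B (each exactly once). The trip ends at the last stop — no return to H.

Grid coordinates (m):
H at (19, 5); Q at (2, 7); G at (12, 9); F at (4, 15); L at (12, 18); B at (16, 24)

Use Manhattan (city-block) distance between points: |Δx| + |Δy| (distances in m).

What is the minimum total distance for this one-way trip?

Shortest open route: 54 m.

There are 5! = 120 possible orderings.
H → Q → G → F → L → B: 19+12+14+11+10 = 66
H → Q → G → F → B → L: 19+12+14+21+10 = 76
H → Q → G → L → F → B: 19+12+9+11+21 = 72
H → Q → G → L → B → F: 19+12+9+10+21 = 71
H → Q → G → B → F → L: 19+12+19+21+11 = 82
H → Q → G → B → L → F: 19+12+19+10+11 = 71
H → Q → F → G → L → B: 19+10+14+9+10 = 62
H → Q → F → G → B → L: 19+10+14+19+10 = 72
H → Q → F → L → G → B: 19+10+11+9+19 = 68
H → Q → F → L → B → G: 19+10+11+10+19 = 69
H → Q → F → B → G → L: 19+10+21+19+9 = 78
H → Q → F → B → L → G: 19+10+21+10+9 = 69
H → Q → L → G → F → B: 19+21+9+14+21 = 84
H → Q → L → G → B → F: 19+21+9+19+21 = 89
… (106 more)
H → G → Q → F → L → B: 11+12+10+11+10 = 54  ← best
The minimum is 54.
One shortest path: H → G → Q → F → L → B.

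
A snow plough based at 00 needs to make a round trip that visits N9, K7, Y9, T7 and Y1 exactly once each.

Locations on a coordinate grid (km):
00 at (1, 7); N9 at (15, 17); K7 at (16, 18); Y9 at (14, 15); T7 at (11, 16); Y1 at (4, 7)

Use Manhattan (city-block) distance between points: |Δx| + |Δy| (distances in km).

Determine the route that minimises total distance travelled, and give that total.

52 km — the shortest possible round trip.

There are 60 distinct closed tours to check (reversals are equivalent).
00 → N9 → K7 → Y9 → T7 → Y1 → 00: 24+2+5+4+16+3 = 54
00 → N9 → K7 → Y9 → Y1 → T7 → 00: 24+2+5+18+16+19 = 84
00 → N9 → K7 → T7 → Y9 → Y1 → 00: 24+2+7+4+18+3 = 58
00 → N9 → K7 → T7 → Y1 → Y9 → 00: 24+2+7+16+18+21 = 88
00 → N9 → K7 → Y1 → Y9 → T7 → 00: 24+2+23+18+4+19 = 90
00 → N9 → K7 → Y1 → T7 → Y9 → 00: 24+2+23+16+4+21 = 90
00 → N9 → Y9 → K7 → T7 → Y1 → 00: 24+3+5+7+16+3 = 58
00 → N9 → Y9 → K7 → Y1 → T7 → 00: 24+3+5+23+16+19 = 90
00 → N9 → Y9 → T7 → K7 → Y1 → 00: 24+3+4+7+23+3 = 64
00 → N9 → Y9 → T7 → Y1 → K7 → 00: 24+3+4+16+23+26 = 96
00 → N9 → Y9 → Y1 → K7 → T7 → 00: 24+3+18+23+7+19 = 94
00 → N9 → Y9 → Y1 → T7 → K7 → 00: 24+3+18+16+7+26 = 94
00 → N9 → T7 → K7 → Y9 → Y1 → 00: 24+5+7+5+18+3 = 62
00 → N9 → T7 → K7 → Y1 → Y9 → 00: 24+5+7+23+18+21 = 98
… (46 more)
00 → Y9 → N9 → K7 → T7 → Y1 → 00: 21+3+2+7+16+3 = 52  ← best
The minimum is 52.
One optimal route: 00 → Y9 → N9 → K7 → T7 → Y1 → 00 (or its reverse).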